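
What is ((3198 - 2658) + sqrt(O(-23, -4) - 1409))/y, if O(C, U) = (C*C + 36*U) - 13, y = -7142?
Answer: -270/3571 - I*sqrt(1037)/7142 ≈ -0.075609 - 0.0045089*I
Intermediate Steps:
O(C, U) = -13 + C**2 + 36*U (O(C, U) = (C**2 + 36*U) - 13 = -13 + C**2 + 36*U)
((3198 - 2658) + sqrt(O(-23, -4) - 1409))/y = ((3198 - 2658) + sqrt((-13 + (-23)**2 + 36*(-4)) - 1409))/(-7142) = (540 + sqrt((-13 + 529 - 144) - 1409))*(-1/7142) = (540 + sqrt(372 - 1409))*(-1/7142) = (540 + sqrt(-1037))*(-1/7142) = (540 + I*sqrt(1037))*(-1/7142) = -270/3571 - I*sqrt(1037)/7142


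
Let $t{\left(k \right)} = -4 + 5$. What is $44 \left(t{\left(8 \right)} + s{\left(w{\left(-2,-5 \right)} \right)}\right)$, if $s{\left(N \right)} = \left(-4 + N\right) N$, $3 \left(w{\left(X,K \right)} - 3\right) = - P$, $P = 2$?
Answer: $- \frac{1144}{9} \approx -127.11$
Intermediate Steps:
$t{\left(k \right)} = 1$
$w{\left(X,K \right)} = \frac{7}{3}$ ($w{\left(X,K \right)} = 3 + \frac{\left(-1\right) 2}{3} = 3 + \frac{1}{3} \left(-2\right) = 3 - \frac{2}{3} = \frac{7}{3}$)
$s{\left(N \right)} = N \left(-4 + N\right)$
$44 \left(t{\left(8 \right)} + s{\left(w{\left(-2,-5 \right)} \right)}\right) = 44 \left(1 + \frac{7 \left(-4 + \frac{7}{3}\right)}{3}\right) = 44 \left(1 + \frac{7}{3} \left(- \frac{5}{3}\right)\right) = 44 \left(1 - \frac{35}{9}\right) = 44 \left(- \frac{26}{9}\right) = - \frac{1144}{9}$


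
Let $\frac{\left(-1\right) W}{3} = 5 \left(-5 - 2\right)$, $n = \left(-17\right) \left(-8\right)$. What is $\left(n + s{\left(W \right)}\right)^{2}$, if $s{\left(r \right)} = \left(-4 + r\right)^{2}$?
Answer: $106853569$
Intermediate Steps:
$n = 136$
$W = 105$ ($W = - 3 \cdot 5 \left(-5 - 2\right) = - 3 \cdot 5 \left(-7\right) = \left(-3\right) \left(-35\right) = 105$)
$\left(n + s{\left(W \right)}\right)^{2} = \left(136 + \left(-4 + 105\right)^{2}\right)^{2} = \left(136 + 101^{2}\right)^{2} = \left(136 + 10201\right)^{2} = 10337^{2} = 106853569$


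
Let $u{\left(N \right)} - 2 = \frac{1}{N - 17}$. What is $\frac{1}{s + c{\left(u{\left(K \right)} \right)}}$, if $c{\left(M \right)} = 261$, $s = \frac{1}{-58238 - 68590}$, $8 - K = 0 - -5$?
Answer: $\frac{126828}{33102107} \approx 0.0038314$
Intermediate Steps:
$K = 3$ ($K = 8 - \left(0 - -5\right) = 8 - \left(0 + 5\right) = 8 - 5 = 3$)
$s = - \frac{1}{126828}$ ($s = \frac{1}{-126828} = - \frac{1}{126828} \approx -7.8847 \cdot 10^{-6}$)
$u{\left(N \right)} = 2 + \frac{1}{-17 + N}$ ($u{\left(N \right)} = 2 + \frac{1}{N - 17} = 2 + \frac{1}{-17 + N}$)
$\frac{1}{s + c{\left(u{\left(K \right)} \right)}} = \frac{1}{- \frac{1}{126828} + 261} = \frac{1}{\frac{33102107}{126828}} = \frac{126828}{33102107}$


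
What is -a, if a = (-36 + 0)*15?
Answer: 540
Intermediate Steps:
a = -540 (a = -36*15 = -540)
-a = -1*(-540) = 540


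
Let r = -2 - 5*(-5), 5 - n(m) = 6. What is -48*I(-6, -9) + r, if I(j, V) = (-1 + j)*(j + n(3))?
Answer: -2329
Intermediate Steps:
n(m) = -1 (n(m) = 5 - 1*6 = 5 - 6 = -1)
I(j, V) = (-1 + j)² (I(j, V) = (-1 + j)*(j - 1) = (-1 + j)*(-1 + j) = (-1 + j)²)
r = 23 (r = -2 + 25 = 23)
-48*I(-6, -9) + r = -48*(1 + (-6)² - 2*(-6)) + 23 = -48*(1 + 36 + 12) + 23 = -48*49 + 23 = -2352 + 23 = -2329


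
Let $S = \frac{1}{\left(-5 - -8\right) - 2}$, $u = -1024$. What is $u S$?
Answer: $-1024$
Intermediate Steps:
$S = 1$ ($S = \frac{1}{\left(-5 + 8\right) - 2} = \frac{1}{3 - 2} = 1^{-1} = 1$)
$u S = \left(-1024\right) 1 = -1024$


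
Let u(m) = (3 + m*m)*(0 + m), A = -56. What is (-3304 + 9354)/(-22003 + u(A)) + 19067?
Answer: 3771198679/197787 ≈ 19067.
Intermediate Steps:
u(m) = m*(3 + m²) (u(m) = (3 + m²)*m = m*(3 + m²))
(-3304 + 9354)/(-22003 + u(A)) + 19067 = (-3304 + 9354)/(-22003 - 56*(3 + (-56)²)) + 19067 = 6050/(-22003 - 56*(3 + 3136)) + 19067 = 6050/(-22003 - 56*3139) + 19067 = 6050/(-22003 - 175784) + 19067 = 6050/(-197787) + 19067 = 6050*(-1/197787) + 19067 = -6050/197787 + 19067 = 3771198679/197787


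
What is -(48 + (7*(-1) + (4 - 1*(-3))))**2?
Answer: -2304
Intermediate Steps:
-(48 + (7*(-1) + (4 - 1*(-3))))**2 = -(48 + (-7 + (4 + 3)))**2 = -(48 + (-7 + 7))**2 = -(48 + 0)**2 = -1*48**2 = -1*2304 = -2304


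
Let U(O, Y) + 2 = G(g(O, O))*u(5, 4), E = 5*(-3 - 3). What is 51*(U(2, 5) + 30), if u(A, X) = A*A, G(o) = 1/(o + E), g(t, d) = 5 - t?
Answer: 12427/9 ≈ 1380.8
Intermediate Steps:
E = -30 (E = 5*(-6) = -30)
G(o) = 1/(-30 + o) (G(o) = 1/(o - 30) = 1/(-30 + o))
u(A, X) = A²
U(O, Y) = -2 + 25/(-25 - O) (U(O, Y) = -2 + 5²/(-30 + (5 - O)) = -2 + 25/(-25 - O))
51*(U(2, 5) + 30) = 51*((-75 - 2*2)/(25 + 2) + 30) = 51*((-75 - 4)/27 + 30) = 51*((1/27)*(-79) + 30) = 51*(-79/27 + 30) = 51*(731/27) = 12427/9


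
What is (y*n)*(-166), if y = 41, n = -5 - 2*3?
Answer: 74866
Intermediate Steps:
n = -11 (n = -5 - 6 = -11)
(y*n)*(-166) = (41*(-11))*(-166) = -451*(-166) = 74866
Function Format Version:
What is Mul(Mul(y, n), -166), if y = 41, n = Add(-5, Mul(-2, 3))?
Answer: 74866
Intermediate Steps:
n = -11 (n = Add(-5, -6) = -11)
Mul(Mul(y, n), -166) = Mul(Mul(41, -11), -166) = Mul(-451, -166) = 74866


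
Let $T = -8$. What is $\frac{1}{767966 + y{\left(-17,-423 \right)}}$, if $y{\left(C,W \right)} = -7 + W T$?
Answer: $\frac{1}{771343} \approx 1.2964 \cdot 10^{-6}$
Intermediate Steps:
$y{\left(C,W \right)} = -7 - 8 W$ ($y{\left(C,W \right)} = -7 + W \left(-8\right) = -7 - 8 W$)
$\frac{1}{767966 + y{\left(-17,-423 \right)}} = \frac{1}{767966 - -3377} = \frac{1}{767966 + \left(-7 + 3384\right)} = \frac{1}{767966 + 3377} = \frac{1}{771343}$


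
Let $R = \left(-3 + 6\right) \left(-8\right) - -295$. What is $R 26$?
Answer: $7046$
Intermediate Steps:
$R = 271$ ($R = 3 \left(-8\right) + 295 = -24 + 295 = 271$)
$R 26 = 271 \cdot 26 = 7046$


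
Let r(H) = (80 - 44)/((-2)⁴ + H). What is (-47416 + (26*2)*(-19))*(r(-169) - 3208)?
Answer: 2639954160/17 ≈ 1.5529e+8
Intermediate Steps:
r(H) = 36/(16 + H)
(-47416 + (26*2)*(-19))*(r(-169) - 3208) = (-47416 + (26*2)*(-19))*(36/(16 - 169) - 3208) = (-47416 + 52*(-19))*(36/(-153) - 3208) = (-47416 - 988)*(36*(-1/153) - 3208) = -48404*(-4/17 - 3208) = -48404*(-54540/17) = 2639954160/17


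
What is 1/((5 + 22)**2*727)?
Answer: 1/529983 ≈ 1.8869e-6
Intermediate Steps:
1/((5 + 22)**2*727) = 1/(27**2*727) = 1/(729*727) = 1/529983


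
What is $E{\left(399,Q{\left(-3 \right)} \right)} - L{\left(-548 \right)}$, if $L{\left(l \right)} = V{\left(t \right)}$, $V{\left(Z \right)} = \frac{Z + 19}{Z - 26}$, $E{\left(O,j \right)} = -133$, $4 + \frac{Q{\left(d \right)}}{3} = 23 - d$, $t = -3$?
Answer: $- \frac{3841}{29} \approx -132.45$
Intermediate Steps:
$Q{\left(d \right)} = 57 - 3 d$ ($Q{\left(d \right)} = -12 + 3 \left(23 - d\right) = -12 - \left(-69 + 3 d\right) = 57 - 3 d$)
$V{\left(Z \right)} = \frac{19 + Z}{-26 + Z}$
$L{\left(l \right)} = - \frac{16}{29}$ ($L{\left(l \right)} = \frac{19 - 3}{-26 - 3} = \frac{1}{-29} \cdot 16 = \left(- \frac{1}{29}\right) 16 = - \frac{16}{29}$)
$E{\left(399,Q{\left(-3 \right)} \right)} - L{\left(-548 \right)} = -133 - - \frac{16}{29} = -133 + \frac{16}{29} = - \frac{3841}{29}$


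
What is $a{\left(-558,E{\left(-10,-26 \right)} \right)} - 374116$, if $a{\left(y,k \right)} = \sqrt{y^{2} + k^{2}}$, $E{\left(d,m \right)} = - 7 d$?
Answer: $-374116 + 2 \sqrt{79066} \approx -3.7355 \cdot 10^{5}$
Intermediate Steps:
$a{\left(y,k \right)} = \sqrt{k^{2} + y^{2}}$
$a{\left(-558,E{\left(-10,-26 \right)} \right)} - 374116 = \sqrt{\left(\left(-7\right) \left(-10\right)\right)^{2} + \left(-558\right)^{2}} - 374116 = \sqrt{70^{2} + 311364} - 374116 = \sqrt{4900 + 311364} - 374116 = \sqrt{316264} - 374116 = 2 \sqrt{79066} - 374116 = -374116 + 2 \sqrt{79066}$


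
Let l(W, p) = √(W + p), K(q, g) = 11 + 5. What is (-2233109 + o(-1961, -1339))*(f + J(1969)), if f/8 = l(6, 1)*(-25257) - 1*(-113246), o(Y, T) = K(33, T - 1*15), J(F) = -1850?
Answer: -2018979576974 + 451209839208*√7 ≈ -8.2519e+11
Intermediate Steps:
K(q, g) = 16
o(Y, T) = 16
f = 905968 - 202056*√7 (f = 8*(√(6 + 1)*(-25257) - 1*(-113246)) = 8*(√7*(-25257) + 113246) = 8*(-25257*√7 + 113246) = 8*(113246 - 25257*√7) = 905968 - 202056*√7 ≈ 3.7138e+5)
(-2233109 + o(-1961, -1339))*(f + J(1969)) = (-2233109 + 16)*((905968 - 202056*√7) - 1850) = -2233093*(904118 - 202056*√7) = -2018979576974 + 451209839208*√7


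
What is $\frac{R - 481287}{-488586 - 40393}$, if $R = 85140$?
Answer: $\frac{396147}{528979} \approx 0.74889$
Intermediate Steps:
$\frac{R - 481287}{-488586 - 40393} = \frac{85140 - 481287}{-488586 - 40393} = - \frac{396147}{-528979} = \left(-396147\right) \left(- \frac{1}{528979}\right) = \frac{396147}{528979}$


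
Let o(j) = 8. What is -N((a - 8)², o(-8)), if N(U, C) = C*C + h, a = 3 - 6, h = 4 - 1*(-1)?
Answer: -69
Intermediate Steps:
h = 5 (h = 4 + 1 = 5)
a = -3
N(U, C) = 5 + C² (N(U, C) = C*C + 5 = C² + 5 = 5 + C²)
-N((a - 8)², o(-8)) = -(5 + 8²) = -(5 + 64) = -1*69 = -69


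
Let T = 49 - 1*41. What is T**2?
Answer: 64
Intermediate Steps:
T = 8 (T = 49 - 41 = 8)
T**2 = 8**2 = 64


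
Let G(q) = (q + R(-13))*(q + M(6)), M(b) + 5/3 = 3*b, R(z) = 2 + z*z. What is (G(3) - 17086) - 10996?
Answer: -24718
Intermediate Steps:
R(z) = 2 + z**2
M(b) = -5/3 + 3*b
G(q) = (171 + q)*(49/3 + q) (G(q) = (q + (2 + (-13)**2))*(q + (-5/3 + 3*6)) = (q + (2 + 169))*(q + (-5/3 + 18)) = (q + 171)*(q + 49/3) = (171 + q)*(49/3 + q))
(G(3) - 17086) - 10996 = ((2793 + 3**2 + (562/3)*3) - 17086) - 10996 = ((2793 + 9 + 562) - 17086) - 10996 = (3364 - 17086) - 10996 = -13722 - 10996 = -24718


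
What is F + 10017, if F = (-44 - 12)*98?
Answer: 4529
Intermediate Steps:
F = -5488 (F = -56*98 = -5488)
F + 10017 = -5488 + 10017 = 4529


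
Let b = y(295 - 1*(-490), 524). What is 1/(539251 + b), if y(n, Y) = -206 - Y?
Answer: 1/538521 ≈ 1.8569e-6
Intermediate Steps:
b = -730 (b = -206 - 1*524 = -206 - 524 = -730)
1/(539251 + b) = 1/(539251 - 730) = 1/538521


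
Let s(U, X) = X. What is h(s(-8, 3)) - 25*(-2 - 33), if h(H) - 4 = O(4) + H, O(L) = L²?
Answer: 898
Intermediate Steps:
h(H) = 20 + H (h(H) = 4 + (4² + H) = 4 + (16 + H) = 20 + H)
h(s(-8, 3)) - 25*(-2 - 33) = (20 + 3) - 25*(-2 - 33) = 23 - 25*(-35) = 23 + 875 = 898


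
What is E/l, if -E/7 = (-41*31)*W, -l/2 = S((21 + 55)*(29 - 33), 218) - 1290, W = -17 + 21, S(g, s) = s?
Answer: 8897/536 ≈ 16.599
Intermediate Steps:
W = 4
l = 2144 (l = -2*(218 - 1290) = -2*(-1072) = 2144)
E = 35588 (E = -7*(-41*31)*4 = -(-8897)*4 = -7*(-5084) = 35588)
E/l = 35588/2144 = 35588*(1/2144) = 8897/536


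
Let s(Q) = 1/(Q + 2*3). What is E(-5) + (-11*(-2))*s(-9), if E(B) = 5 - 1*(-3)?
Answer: ⅔ ≈ 0.66667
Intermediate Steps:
s(Q) = 1/(6 + Q) (s(Q) = 1/(Q + 6) = 1/(6 + Q))
E(B) = 8 (E(B) = 5 + 3 = 8)
E(-5) + (-11*(-2))*s(-9) = 8 + (-11*(-2))/(6 - 9) = 8 + 22/(-3) = 8 + 22*(-⅓) = 8 - 22/3 = ⅔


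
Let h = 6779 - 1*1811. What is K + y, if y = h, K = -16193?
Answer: -11225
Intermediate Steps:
h = 4968 (h = 6779 - 1811 = 4968)
y = 4968
K + y = -16193 + 4968 = -11225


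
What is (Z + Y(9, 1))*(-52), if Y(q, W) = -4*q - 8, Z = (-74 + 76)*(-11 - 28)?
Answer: 6344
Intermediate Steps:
Z = -78 (Z = 2*(-39) = -78)
Y(q, W) = -8 - 4*q
(Z + Y(9, 1))*(-52) = (-78 + (-8 - 4*9))*(-52) = (-78 + (-8 - 36))*(-52) = (-78 - 44)*(-52) = -122*(-52) = 6344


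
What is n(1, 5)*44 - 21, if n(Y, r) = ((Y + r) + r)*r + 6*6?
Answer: 3983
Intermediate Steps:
n(Y, r) = 36 + r*(Y + 2*r) (n(Y, r) = (Y + 2*r)*r + 36 = r*(Y + 2*r) + 36 = 36 + r*(Y + 2*r))
n(1, 5)*44 - 21 = (36 + 2*5² + 1*5)*44 - 21 = (36 + 2*25 + 5)*44 - 21 = (36 + 50 + 5)*44 - 21 = 91*44 - 21 = 4004 - 21 = 3983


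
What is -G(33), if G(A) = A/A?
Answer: -1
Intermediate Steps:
G(A) = 1
-G(33) = -1*1 = -1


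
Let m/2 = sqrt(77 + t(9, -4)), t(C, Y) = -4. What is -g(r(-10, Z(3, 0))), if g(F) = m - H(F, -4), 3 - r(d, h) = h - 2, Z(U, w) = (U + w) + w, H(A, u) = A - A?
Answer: -2*sqrt(73) ≈ -17.088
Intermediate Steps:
H(A, u) = 0
m = 2*sqrt(73) (m = 2*sqrt(77 - 4) = 2*sqrt(73) ≈ 17.088)
Z(U, w) = U + 2*w
r(d, h) = 5 - h (r(d, h) = 3 - (h - 2) = 3 - (-2 + h) = 3 + (2 - h) = 5 - h)
g(F) = 2*sqrt(73) (g(F) = 2*sqrt(73) - 1*0 = 2*sqrt(73) + 0 = 2*sqrt(73))
-g(r(-10, Z(3, 0))) = -2*sqrt(73)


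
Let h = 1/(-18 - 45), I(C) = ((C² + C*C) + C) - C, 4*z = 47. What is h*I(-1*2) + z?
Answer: 2929/252 ≈ 11.623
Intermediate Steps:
z = 47/4 (z = (¼)*47 = 47/4 ≈ 11.750)
I(C) = 2*C² (I(C) = ((C² + C²) + C) - C = (2*C² + C) - C = (C + 2*C²) - C = 2*C²)
h = -1/63 (h = 1/(-63) = -1/63 ≈ -0.015873)
h*I(-1*2) + z = -2*(-1*2)²/63 + 47/4 = -2*(-2)²/63 + 47/4 = -2*4/63 + 47/4 = -1/63*8 + 47/4 = -8/63 + 47/4 = 2929/252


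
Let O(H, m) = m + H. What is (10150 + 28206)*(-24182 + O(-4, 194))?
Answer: -920237152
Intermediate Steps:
O(H, m) = H + m
(10150 + 28206)*(-24182 + O(-4, 194)) = (10150 + 28206)*(-24182 + (-4 + 194)) = 38356*(-24182 + 190) = 38356*(-23992) = -920237152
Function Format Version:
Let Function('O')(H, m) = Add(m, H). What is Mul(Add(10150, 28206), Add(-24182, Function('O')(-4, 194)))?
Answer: -920237152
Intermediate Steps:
Function('O')(H, m) = Add(H, m)
Mul(Add(10150, 28206), Add(-24182, Function('O')(-4, 194))) = Mul(Add(10150, 28206), Add(-24182, Add(-4, 194))) = Mul(38356, Add(-24182, 190)) = Mul(38356, -23992) = -920237152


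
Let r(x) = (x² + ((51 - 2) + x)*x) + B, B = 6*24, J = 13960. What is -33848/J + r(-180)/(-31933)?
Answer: -233044903/55723085 ≈ -4.1822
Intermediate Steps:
B = 144
r(x) = 144 + x² + x*(49 + x) (r(x) = (x² + ((51 - 2) + x)*x) + 144 = (x² + (49 + x)*x) + 144 = (x² + x*(49 + x)) + 144 = 144 + x² + x*(49 + x))
-33848/J + r(-180)/(-31933) = -33848/13960 + (144 + 2*(-180)² + 49*(-180))/(-31933) = -33848*1/13960 + (144 + 2*32400 - 8820)*(-1/31933) = -4231/1745 + (144 + 64800 - 8820)*(-1/31933) = -4231/1745 + 56124*(-1/31933) = -4231/1745 - 56124/31933 = -233044903/55723085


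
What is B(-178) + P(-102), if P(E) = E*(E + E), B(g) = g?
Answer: 20630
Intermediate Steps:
P(E) = 2*E² (P(E) = E*(2*E) = 2*E²)
B(-178) + P(-102) = -178 + 2*(-102)² = -178 + 2*10404 = -178 + 20808 = 20630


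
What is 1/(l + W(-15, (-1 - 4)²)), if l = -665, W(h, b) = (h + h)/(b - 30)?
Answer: -1/659 ≈ -0.0015175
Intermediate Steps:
W(h, b) = 2*h/(-30 + b) (W(h, b) = (2*h)/(-30 + b) = 2*h/(-30 + b))
1/(l + W(-15, (-1 - 4)²)) = 1/(-665 + 2*(-15)/(-30 + (-1 - 4)²)) = 1/(-665 + 2*(-15)/(-30 + (-5)²)) = 1/(-665 + 2*(-15)/(-30 + 25)) = 1/(-665 + 2*(-15)/(-5)) = 1/(-665 + 2*(-15)*(-⅕)) = 1/(-665 + 6) = 1/(-659) = -1/659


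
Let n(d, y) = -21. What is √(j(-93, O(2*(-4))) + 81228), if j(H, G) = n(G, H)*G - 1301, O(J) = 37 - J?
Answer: √78982 ≈ 281.04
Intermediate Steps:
j(H, G) = -1301 - 21*G (j(H, G) = -21*G - 1301 = -1301 - 21*G)
√(j(-93, O(2*(-4))) + 81228) = √((-1301 - 21*(37 - 2*(-4))) + 81228) = √((-1301 - 21*(37 - 1*(-8))) + 81228) = √((-1301 - 21*(37 + 8)) + 81228) = √((-1301 - 21*45) + 81228) = √((-1301 - 945) + 81228) = √(-2246 + 81228) = √78982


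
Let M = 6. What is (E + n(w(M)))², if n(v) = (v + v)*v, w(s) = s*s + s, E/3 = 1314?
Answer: 55800900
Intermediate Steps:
E = 3942 (E = 3*1314 = 3942)
w(s) = s + s² (w(s) = s² + s = s + s²)
n(v) = 2*v² (n(v) = (2*v)*v = 2*v²)
(E + n(w(M)))² = (3942 + 2*(6*(1 + 6))²)² = (3942 + 2*(6*7)²)² = (3942 + 2*42²)² = (3942 + 2*1764)² = (3942 + 3528)² = 7470² = 55800900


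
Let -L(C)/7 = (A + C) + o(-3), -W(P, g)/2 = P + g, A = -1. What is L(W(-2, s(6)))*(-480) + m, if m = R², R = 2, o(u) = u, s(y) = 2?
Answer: -13436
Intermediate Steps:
W(P, g) = -2*P - 2*g (W(P, g) = -2*(P + g) = -2*P - 2*g)
m = 4 (m = 2² = 4)
L(C) = 28 - 7*C (L(C) = -7*((-1 + C) - 3) = -7*(-4 + C) = 28 - 7*C)
L(W(-2, s(6)))*(-480) + m = (28 - 7*(-2*(-2) - 2*2))*(-480) + 4 = (28 - 7*(4 - 4))*(-480) + 4 = (28 - 7*0)*(-480) + 4 = (28 + 0)*(-480) + 4 = 28*(-480) + 4 = -13440 + 4 = -13436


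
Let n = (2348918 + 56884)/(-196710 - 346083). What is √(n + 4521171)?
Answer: √148005029752336577/180931 ≈ 2126.3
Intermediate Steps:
n = -801934/180931 (n = 2405802/(-542793) = 2405802*(-1/542793) = -801934/180931 ≈ -4.4323)
√(n + 4521171) = √(-801934/180931 + 4521171) = √(818019188267/180931) = √148005029752336577/180931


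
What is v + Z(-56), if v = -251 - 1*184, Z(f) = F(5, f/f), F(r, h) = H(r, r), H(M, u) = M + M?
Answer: -425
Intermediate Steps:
H(M, u) = 2*M
F(r, h) = 2*r
Z(f) = 10 (Z(f) = 2*5 = 10)
v = -435 (v = -251 - 184 = -435)
v + Z(-56) = -435 + 10 = -425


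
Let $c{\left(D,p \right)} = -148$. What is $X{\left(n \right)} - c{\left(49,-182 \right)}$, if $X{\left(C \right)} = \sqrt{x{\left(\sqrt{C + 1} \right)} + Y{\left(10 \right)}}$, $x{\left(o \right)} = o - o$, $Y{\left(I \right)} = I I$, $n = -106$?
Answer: $158$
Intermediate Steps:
$Y{\left(I \right)} = I^{2}$
$x{\left(o \right)} = 0$
$X{\left(C \right)} = 10$ ($X{\left(C \right)} = \sqrt{0 + 10^{2}} = \sqrt{0 + 100} = \sqrt{100} = 10$)
$X{\left(n \right)} - c{\left(49,-182 \right)} = 10 - -148 = 10 + 148 = 158$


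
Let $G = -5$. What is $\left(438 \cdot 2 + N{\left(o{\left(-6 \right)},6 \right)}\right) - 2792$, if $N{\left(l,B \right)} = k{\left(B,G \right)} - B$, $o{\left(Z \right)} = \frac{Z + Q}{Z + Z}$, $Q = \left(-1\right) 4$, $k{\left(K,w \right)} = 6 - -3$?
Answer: $-1913$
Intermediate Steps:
$k{\left(K,w \right)} = 9$ ($k{\left(K,w \right)} = 6 + 3 = 9$)
$Q = -4$
$o{\left(Z \right)} = \frac{-4 + Z}{2 Z}$ ($o{\left(Z \right)} = \frac{Z - 4}{Z + Z} = \frac{-4 + Z}{2 Z}$)
$N{\left(l,B \right)} = 9 - B$
$\left(438 \cdot 2 + N{\left(o{\left(-6 \right)},6 \right)}\right) - 2792 = \left(438 \cdot 2 + \left(9 - 6\right)\right) - 2792 = \left(876 + \left(9 - 6\right)\right) - 2792 = \left(876 + 3\right) - 2792 = 879 - 2792 = -1913$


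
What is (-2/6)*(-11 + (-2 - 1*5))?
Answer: 6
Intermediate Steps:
(-2/6)*(-11 + (-2 - 1*5)) = (-2*⅙)*(-11 + (-2 - 5)) = -(-11 - 7)/3 = -⅓*(-18) = 6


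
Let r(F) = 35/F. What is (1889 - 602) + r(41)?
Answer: 52802/41 ≈ 1287.9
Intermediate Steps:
(1889 - 602) + r(41) = (1889 - 602) + 35/41 = 1287 + 35*(1/41) = 1287 + 35/41 = 52802/41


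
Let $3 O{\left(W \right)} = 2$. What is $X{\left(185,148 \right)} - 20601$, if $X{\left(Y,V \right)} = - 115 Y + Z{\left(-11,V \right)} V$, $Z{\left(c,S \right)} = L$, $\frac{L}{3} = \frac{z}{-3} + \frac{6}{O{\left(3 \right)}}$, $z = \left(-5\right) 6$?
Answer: $-33440$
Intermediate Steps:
$z = -30$
$O{\left(W \right)} = \frac{2}{3}$ ($O{\left(W \right)} = \frac{1}{3} \cdot 2 = \frac{2}{3}$)
$L = 57$ ($L = 3 \left(- \frac{30}{-3} + \frac{6}{\frac{2}{3}}\right) = 3 \left(\left(-30\right) \left(- \frac{1}{3}\right) + 6 \cdot \frac{3}{2}\right) = 3 \left(10 + 9\right) = 3 \cdot 19 = 57$)
$Z{\left(c,S \right)} = 57$
$X{\left(Y,V \right)} = - 115 Y + 57 V$
$X{\left(185,148 \right)} - 20601 = \left(\left(-115\right) 185 + 57 \cdot 148\right) - 20601 = \left(-21275 + 8436\right) - 20601 = -12839 - 20601 = -33440$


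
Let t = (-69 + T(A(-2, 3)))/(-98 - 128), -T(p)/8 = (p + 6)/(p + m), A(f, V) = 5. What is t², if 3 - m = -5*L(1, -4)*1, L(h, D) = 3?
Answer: 2805625/27019204 ≈ 0.10384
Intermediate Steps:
m = 18 (m = 3 - (-5*3) = 3 - (-15) = 3 - 1*(-15) = 3 + 15 = 18)
T(p) = -8*(6 + p)/(18 + p) (T(p) = -8*(p + 6)/(p + 18) = -8*(6 + p)/(18 + p))
t = 1675/5198 (t = (-69 + 8*(-6 - 1*5)/(18 + 5))/(-98 - 128) = (-69 + 8*(-6 - 5)/23)/(-226) = (-69 + 8*(1/23)*(-11))*(-1/226) = (-69 - 88/23)*(-1/226) = -1675/23*(-1/226) = 1675/5198 ≈ 0.32224)
t² = (1675/5198)² = 2805625/27019204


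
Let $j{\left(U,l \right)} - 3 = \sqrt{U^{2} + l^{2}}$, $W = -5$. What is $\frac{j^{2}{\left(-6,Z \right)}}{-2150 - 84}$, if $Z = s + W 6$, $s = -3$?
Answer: $- \frac{567}{1117} - \frac{45 \sqrt{5}}{1117} \approx -0.59769$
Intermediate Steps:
$Z = -33$ ($Z = -3 - 30 = -33$)
$j{\left(U,l \right)} = 3 + \sqrt{U^{2} + l^{2}}$
$\frac{j^{2}{\left(-6,Z \right)}}{-2150 - 84} = \frac{\left(3 + \sqrt{\left(-6\right)^{2} + \left(-33\right)^{2}}\right)^{2}}{-2150 - 84} = \frac{\left(3 + \sqrt{36 + 1089}\right)^{2}}{-2234} = \left(3 + \sqrt{1125}\right)^{2} \left(- \frac{1}{2234}\right) = \left(3 + 15 \sqrt{5}\right)^{2} \left(- \frac{1}{2234}\right) = - \frac{\left(3 + 15 \sqrt{5}\right)^{2}}{2234}$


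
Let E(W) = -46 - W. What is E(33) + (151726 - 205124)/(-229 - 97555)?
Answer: -3835769/48892 ≈ -78.454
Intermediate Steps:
E(33) + (151726 - 205124)/(-229 - 97555) = (-46 - 1*33) + (151726 - 205124)/(-229 - 97555) = (-46 - 33) - 53398/(-97784) = -79 - 53398*(-1/97784) = -79 + 26699/48892 = -3835769/48892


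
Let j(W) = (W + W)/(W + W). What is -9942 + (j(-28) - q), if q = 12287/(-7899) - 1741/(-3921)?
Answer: -102619339357/10323993 ≈ -9939.9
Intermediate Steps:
j(W) = 1 (j(W) = (2*W)/((2*W)) = (2*W)*(1/(2*W)) = 1)
q = -11475056/10323993 (q = 12287*(-1/7899) - 1741*(-1/3921) = -12287/7899 + 1741/3921 = -11475056/10323993 ≈ -1.1115)
-9942 + (j(-28) - q) = -9942 + (1 - 1*(-11475056/10323993)) = -9942 + (1 + 11475056/10323993) = -9942 + 21799049/10323993 = -102619339357/10323993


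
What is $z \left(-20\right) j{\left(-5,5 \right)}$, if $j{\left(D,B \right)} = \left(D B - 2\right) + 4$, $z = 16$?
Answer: $7360$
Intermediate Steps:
$j{\left(D,B \right)} = 2 + B D$ ($j{\left(D,B \right)} = \left(B D - 2\right) + 4 = \left(-2 + B D\right) + 4 = 2 + B D$)
$z \left(-20\right) j{\left(-5,5 \right)} = 16 \left(-20\right) \left(2 + 5 \left(-5\right)\right) = - 320 \left(2 - 25\right) = \left(-320\right) \left(-23\right) = 7360$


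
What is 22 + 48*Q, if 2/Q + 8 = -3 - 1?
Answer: 14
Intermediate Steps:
Q = -⅙ (Q = 2/(-8 + (-3 - 1)) = 2/(-8 - 4) = 2/(-12) = 2*(-1/12) = -⅙ ≈ -0.16667)
22 + 48*Q = 22 + 48*(-⅙) = 22 - 8 = 14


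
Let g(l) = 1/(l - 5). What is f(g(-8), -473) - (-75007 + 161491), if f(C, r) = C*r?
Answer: -1123819/13 ≈ -86448.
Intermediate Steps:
g(l) = 1/(-5 + l)
f(g(-8), -473) - (-75007 + 161491) = -473/(-5 - 8) - (-75007 + 161491) = -473/(-13) - 1*86484 = -1/13*(-473) - 86484 = 473/13 - 86484 = -1123819/13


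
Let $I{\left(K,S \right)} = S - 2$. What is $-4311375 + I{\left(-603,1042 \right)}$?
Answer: $-4310335$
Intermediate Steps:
$I{\left(K,S \right)} = -2 + S$
$-4311375 + I{\left(-603,1042 \right)} = -4311375 + \left(-2 + 1042\right) = -4311375 + 1040 = -4310335$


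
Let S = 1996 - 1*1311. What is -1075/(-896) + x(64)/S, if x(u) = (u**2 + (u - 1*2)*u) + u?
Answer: 8019063/613760 ≈ 13.065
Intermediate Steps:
S = 685 (S = 1996 - 1311 = 685)
x(u) = u + u**2 + u*(-2 + u) (x(u) = (u**2 + (u - 2)*u) + u = (u**2 + (-2 + u)*u) + u = (u**2 + u*(-2 + u)) + u = u + u**2 + u*(-2 + u))
-1075/(-896) + x(64)/S = -1075/(-896) + (64*(-1 + 2*64))/685 = -1075*(-1/896) + (64*(-1 + 128))*(1/685) = 1075/896 + (64*127)*(1/685) = 1075/896 + 8128*(1/685) = 1075/896 + 8128/685 = 8019063/613760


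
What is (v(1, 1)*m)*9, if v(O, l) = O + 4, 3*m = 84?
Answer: 1260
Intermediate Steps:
m = 28 (m = (1/3)*84 = 28)
v(O, l) = 4 + O
(v(1, 1)*m)*9 = ((4 + 1)*28)*9 = (5*28)*9 = 140*9 = 1260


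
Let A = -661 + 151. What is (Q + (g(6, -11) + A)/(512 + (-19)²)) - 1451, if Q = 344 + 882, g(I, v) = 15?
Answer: -21880/97 ≈ -225.57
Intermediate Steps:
A = -510
Q = 1226
(Q + (g(6, -11) + A)/(512 + (-19)²)) - 1451 = (1226 + (15 - 510)/(512 + (-19)²)) - 1451 = (1226 - 495/(512 + 361)) - 1451 = (1226 - 495/873) - 1451 = (1226 - 495*1/873) - 1451 = (1226 - 55/97) - 1451 = 118867/97 - 1451 = -21880/97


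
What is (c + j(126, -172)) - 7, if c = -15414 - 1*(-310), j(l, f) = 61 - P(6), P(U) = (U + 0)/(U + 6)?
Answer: -30101/2 ≈ -15051.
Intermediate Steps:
P(U) = U/(6 + U)
j(l, f) = 121/2 (j(l, f) = 61 - 6/(6 + 6) = 61 - 6/12 = 61 - 1*1/2 = 61 - 1/2 = 121/2)
c = -15104 (c = -15414 + 310 = -15104)
(c + j(126, -172)) - 7 = (-15104 + 121/2) - 7 = -30087/2 - 7 = -30101/2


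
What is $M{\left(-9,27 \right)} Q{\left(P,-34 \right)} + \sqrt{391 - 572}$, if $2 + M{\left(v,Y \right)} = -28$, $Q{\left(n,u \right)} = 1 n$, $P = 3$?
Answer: $-90 + i \sqrt{181} \approx -90.0 + 13.454 i$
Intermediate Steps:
$Q{\left(n,u \right)} = n$
$M{\left(v,Y \right)} = -30$ ($M{\left(v,Y \right)} = -2 - 28 = -30$)
$M{\left(-9,27 \right)} Q{\left(P,-34 \right)} + \sqrt{391 - 572} = \left(-30\right) 3 + \sqrt{391 - 572} = -90 + \sqrt{-181} = -90 + i \sqrt{181}$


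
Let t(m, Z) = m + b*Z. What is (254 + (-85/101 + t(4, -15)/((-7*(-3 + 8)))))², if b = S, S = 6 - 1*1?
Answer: 813759151396/12496225 ≈ 65120.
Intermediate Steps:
S = 5 (S = 6 - 1 = 5)
b = 5
t(m, Z) = m + 5*Z
(254 + (-85/101 + t(4, -15)/((-7*(-3 + 8)))))² = (254 + (-85/101 + (4 + 5*(-15))/((-7*(-3 + 8)))))² = (254 + (-85*1/101 + (4 - 75)/((-7*5))))² = (254 + (-85/101 - 71/(-35)))² = (254 + (-85/101 - 71*(-1/35)))² = (254 + (-85/101 + 71/35))² = (254 + 4196/3535)² = (902086/3535)² = 813759151396/12496225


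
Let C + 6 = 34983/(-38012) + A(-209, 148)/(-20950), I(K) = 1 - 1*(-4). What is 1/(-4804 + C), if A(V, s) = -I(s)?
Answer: -6125780/29470637983 ≈ -0.00020786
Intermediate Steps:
I(K) = 5 (I(K) = 1 + 4 = 5)
A(V, s) = -5 (A(V, s) = -1*5 = -5)
C = -42390863/6125780 (C = -6 + (34983/(-38012) - 5/(-20950)) = -6 + (34983*(-1/38012) - 5*(-1/20950)) = -6 + (-2691/2924 + 1/4190) = -6 - 5636183/6125780 = -42390863/6125780 ≈ -6.9201)
1/(-4804 + C) = 1/(-4804 - 42390863/6125780) = 1/(-29470637983/6125780) = -6125780/29470637983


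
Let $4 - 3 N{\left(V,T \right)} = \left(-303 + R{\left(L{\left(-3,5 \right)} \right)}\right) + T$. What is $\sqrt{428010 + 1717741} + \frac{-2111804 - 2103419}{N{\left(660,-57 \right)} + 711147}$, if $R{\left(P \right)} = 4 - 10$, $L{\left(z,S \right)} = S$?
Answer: $- \frac{12645669}{2133811} + \sqrt{2145751} \approx 1458.9$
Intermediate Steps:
$R{\left(P \right)} = -6$
$N{\left(V,T \right)} = \frac{313}{3} - \frac{T}{3}$ ($N{\left(V,T \right)} = \frac{4}{3} - \frac{\left(-303 - 6\right) + T}{3} = \frac{4}{3} - \frac{-309 + T}{3} = \frac{4}{3} - \left(-103 + \frac{T}{3}\right) = \frac{313}{3} - \frac{T}{3}$)
$\sqrt{428010 + 1717741} + \frac{-2111804 - 2103419}{N{\left(660,-57 \right)} + 711147} = \sqrt{428010 + 1717741} + \frac{-2111804 - 2103419}{\left(\frac{313}{3} - -19\right) + 711147} = \sqrt{2145751} - \frac{4215223}{\left(\frac{313}{3} + 19\right) + 711147} = \sqrt{2145751} - \frac{4215223}{\frac{370}{3} + 711147} = \sqrt{2145751} - \frac{4215223}{\frac{2133811}{3}} = \sqrt{2145751} - \frac{12645669}{2133811} = - \frac{12645669}{2133811} + \sqrt{2145751}$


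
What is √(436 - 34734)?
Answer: I*√34298 ≈ 185.2*I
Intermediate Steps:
√(436 - 34734) = √(-34298) = I*√34298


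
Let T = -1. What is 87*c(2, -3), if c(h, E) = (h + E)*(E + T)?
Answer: 348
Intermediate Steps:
c(h, E) = (-1 + E)*(E + h) (c(h, E) = (h + E)*(E - 1) = (E + h)*(-1 + E) = (-1 + E)*(E + h))
87*c(2, -3) = 87*((-3)² - 1*(-3) - 1*2 - 3*2) = 87*(9 + 3 - 2 - 6) = 87*4 = 348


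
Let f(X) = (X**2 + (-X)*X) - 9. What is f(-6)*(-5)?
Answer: 45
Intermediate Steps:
f(X) = -9 (f(X) = (X**2 - X**2) - 9 = 0 - 9 = -9)
f(-6)*(-5) = -9*(-5) = 45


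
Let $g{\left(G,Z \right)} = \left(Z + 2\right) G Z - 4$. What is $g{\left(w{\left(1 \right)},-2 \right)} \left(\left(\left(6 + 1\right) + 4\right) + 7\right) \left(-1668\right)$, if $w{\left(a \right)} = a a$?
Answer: $120096$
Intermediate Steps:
$w{\left(a \right)} = a^{2}$
$g{\left(G,Z \right)} = -4 + G Z \left(2 + Z\right)$ ($g{\left(G,Z \right)} = \left(2 + Z\right) G Z - 4 = G \left(2 + Z\right) Z - 4 = G Z \left(2 + Z\right) - 4 = -4 + G Z \left(2 + Z\right)$)
$g{\left(w{\left(1 \right)},-2 \right)} \left(\left(\left(6 + 1\right) + 4\right) + 7\right) \left(-1668\right) = \left(-4 + 1^{2} \left(-2\right)^{2} + 2 \cdot 1^{2} \left(-2\right)\right) \left(\left(\left(6 + 1\right) + 4\right) + 7\right) \left(-1668\right) = \left(-4 + 1 \cdot 4 + 2 \cdot 1 \left(-2\right)\right) \left(\left(7 + 4\right) + 7\right) \left(-1668\right) = \left(-4 + 4 - 4\right) \left(11 + 7\right) \left(-1668\right) = \left(-4\right) 18 \left(-1668\right) = \left(-72\right) \left(-1668\right) = 120096$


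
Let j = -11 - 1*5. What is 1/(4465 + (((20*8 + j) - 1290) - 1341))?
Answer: 1/1978 ≈ 0.00050556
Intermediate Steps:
j = -16 (j = -11 - 5 = -16)
1/(4465 + (((20*8 + j) - 1290) - 1341)) = 1/(4465 + (((20*8 - 16) - 1290) - 1341)) = 1/(4465 + (((160 - 16) - 1290) - 1341)) = 1/(4465 + ((144 - 1290) - 1341)) = 1/(4465 + (-1146 - 1341)) = 1/(4465 - 2487) = 1/1978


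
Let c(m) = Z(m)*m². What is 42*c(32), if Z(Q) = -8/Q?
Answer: -10752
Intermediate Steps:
c(m) = -8*m (c(m) = (-8/m)*m² = -8*m)
42*c(32) = 42*(-8*32) = 42*(-256) = -10752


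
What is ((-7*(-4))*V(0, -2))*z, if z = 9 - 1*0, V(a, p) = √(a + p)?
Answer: 252*I*√2 ≈ 356.38*I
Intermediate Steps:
z = 9 (z = 9 + 0 = 9)
((-7*(-4))*V(0, -2))*z = ((-7*(-4))*√(0 - 2))*9 = (28*√(-2))*9 = (28*(I*√2))*9 = (28*I*√2)*9 = 252*I*√2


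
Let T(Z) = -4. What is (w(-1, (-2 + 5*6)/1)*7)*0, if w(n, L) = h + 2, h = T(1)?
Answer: 0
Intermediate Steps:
h = -4
w(n, L) = -2 (w(n, L) = -4 + 2 = -2)
(w(-1, (-2 + 5*6)/1)*7)*0 = -2*7*0 = -14*0 = 0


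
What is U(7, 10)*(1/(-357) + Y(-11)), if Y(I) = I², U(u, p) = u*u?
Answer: 302372/51 ≈ 5928.9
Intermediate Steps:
U(u, p) = u²
U(7, 10)*(1/(-357) + Y(-11)) = 7²*(1/(-357) + (-11)²) = 49*(-1/357 + 121) = 49*(43196/357) = 302372/51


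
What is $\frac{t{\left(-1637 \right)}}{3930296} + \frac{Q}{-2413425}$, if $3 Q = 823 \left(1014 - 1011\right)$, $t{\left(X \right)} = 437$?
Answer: $- \frac{2179966883}{9485474623800} \approx -0.00022982$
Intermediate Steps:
$Q = 823$ ($Q = \frac{823 \left(1014 - 1011\right)}{3} = \frac{823 \cdot 3}{3} = \frac{1}{3} \cdot 2469 = 823$)
$\frac{t{\left(-1637 \right)}}{3930296} + \frac{Q}{-2413425} = \frac{437}{3930296} + \frac{823}{-2413425} = 437 \cdot \frac{1}{3930296} + 823 \left(- \frac{1}{2413425}\right) = \frac{437}{3930296} - \frac{823}{2413425} = - \frac{2179966883}{9485474623800}$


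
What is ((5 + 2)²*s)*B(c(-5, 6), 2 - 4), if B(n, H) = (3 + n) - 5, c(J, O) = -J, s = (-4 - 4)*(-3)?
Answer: 3528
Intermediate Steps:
s = 24 (s = -8*(-3) = 24)
B(n, H) = -2 + n
((5 + 2)²*s)*B(c(-5, 6), 2 - 4) = ((5 + 2)²*24)*(-2 - 1*(-5)) = (7²*24)*(-2 + 5) = (49*24)*3 = 1176*3 = 3528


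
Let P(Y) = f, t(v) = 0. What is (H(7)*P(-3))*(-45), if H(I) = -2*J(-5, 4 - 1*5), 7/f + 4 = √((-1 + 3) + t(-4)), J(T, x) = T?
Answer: 900 + 225*√2 ≈ 1218.2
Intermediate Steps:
f = 7/(-4 + √2) (f = 7/(-4 + √((-1 + 3) + 0)) = 7/(-4 + √(2 + 0)) = 7/(-4 + √2) ≈ -2.7071)
P(Y) = -2 - √2/2
H(I) = 10 (H(I) = -2*(-5) = 10)
(H(7)*P(-3))*(-45) = (10*(-2 - √2/2))*(-45) = (-20 - 5*√2)*(-45) = 900 + 225*√2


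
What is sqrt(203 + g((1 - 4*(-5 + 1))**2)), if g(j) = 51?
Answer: sqrt(254) ≈ 15.937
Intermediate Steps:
sqrt(203 + g((1 - 4*(-5 + 1))**2)) = sqrt(203 + 51) = sqrt(254)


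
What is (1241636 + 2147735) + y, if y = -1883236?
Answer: 1506135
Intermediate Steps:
(1241636 + 2147735) + y = (1241636 + 2147735) - 1883236 = 3389371 - 1883236 = 1506135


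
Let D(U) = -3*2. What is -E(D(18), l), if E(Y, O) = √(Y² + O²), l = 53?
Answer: -√2845 ≈ -53.339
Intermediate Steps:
D(U) = -6
E(Y, O) = √(O² + Y²)
-E(D(18), l) = -√(53² + (-6)²) = -√(2809 + 36) = -√2845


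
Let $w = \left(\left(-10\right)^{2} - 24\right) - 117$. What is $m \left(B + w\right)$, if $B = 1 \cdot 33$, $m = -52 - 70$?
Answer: $976$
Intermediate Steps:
$m = -122$
$w = -41$ ($w = \left(100 - 24\right) - 117 = 76 - 117 = -41$)
$B = 33$
$m \left(B + w\right) = - 122 \left(33 - 41\right) = \left(-122\right) \left(-8\right) = 976$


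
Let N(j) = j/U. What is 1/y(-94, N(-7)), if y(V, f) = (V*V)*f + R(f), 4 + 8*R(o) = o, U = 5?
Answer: -40/494843 ≈ -8.0834e-5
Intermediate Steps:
R(o) = -1/2 + o/8
N(j) = j/5
y(V, f) = -1/2 + f/8 + f*V**2 (y(V, f) = (V*V)*f + (-1/2 + f/8) = V**2*f + (-1/2 + f/8) = f*V**2 + (-1/2 + f/8) = -1/2 + f/8 + f*V**2)
1/y(-94, N(-7)) = 1/(-1/2 + ((1/5)*(-7))/8 + ((1/5)*(-7))*(-94)**2) = 1/(-1/2 + (1/8)*(-7/5) - 7/5*8836) = 1/(-1/2 - 7/40 - 61852/5) = 1/(-494843/40) = -40/494843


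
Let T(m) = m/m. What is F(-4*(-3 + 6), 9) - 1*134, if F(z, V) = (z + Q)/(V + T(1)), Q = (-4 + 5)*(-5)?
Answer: -1357/10 ≈ -135.70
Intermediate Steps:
Q = -5 (Q = 1*(-5) = -5)
T(m) = 1
F(z, V) = (-5 + z)/(1 + V) (F(z, V) = (z - 5)/(V + 1) = (-5 + z)/(1 + V))
F(-4*(-3 + 6), 9) - 1*134 = (-5 - 4*(-3 + 6))/(1 + 9) - 1*134 = (-5 - 4*3)/10 - 134 = (-5 - 12)/10 - 134 = (⅒)*(-17) - 134 = -17/10 - 134 = -1357/10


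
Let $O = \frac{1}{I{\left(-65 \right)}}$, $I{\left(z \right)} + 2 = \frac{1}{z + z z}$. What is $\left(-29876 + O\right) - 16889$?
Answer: $- \frac{389042195}{8319} \approx -46766.0$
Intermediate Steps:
$I{\left(z \right)} = -2 + \frac{1}{z + z^{2}}$ ($I{\left(z \right)} = -2 + \frac{1}{z + z z} = -2 + \frac{1}{z + z^{2}}$)
$O = - \frac{4160}{8319}$ ($O = \frac{1}{\frac{1}{-65} \frac{1}{1 - 65} \left(1 - -130 - 2 \left(-65\right)^{2}\right)} = \frac{1}{\left(- \frac{1}{65}\right) \frac{1}{-64} \left(1 + 130 - 8450\right)} = \frac{1}{\left(- \frac{1}{65}\right) \left(- \frac{1}{64}\right) \left(1 + 130 - 8450\right)} = \frac{1}{\left(- \frac{1}{65}\right) \left(- \frac{1}{64}\right) \left(-8319\right)} = \frac{1}{- \frac{8319}{4160}} = - \frac{4160}{8319} \approx -0.50006$)
$\left(-29876 + O\right) - 16889 = \left(-29876 - \frac{4160}{8319}\right) - 16889 = - \frac{248542604}{8319} - 16889 = - \frac{389042195}{8319}$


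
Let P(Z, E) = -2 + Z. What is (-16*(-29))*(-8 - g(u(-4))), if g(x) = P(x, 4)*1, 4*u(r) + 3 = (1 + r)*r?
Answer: -3828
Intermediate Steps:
u(r) = -¾ + r*(1 + r)/4 (u(r) = -¾ + ((1 + r)*r)/4 = -¾ + (r*(1 + r))/4 = -¾ + r*(1 + r)/4)
g(x) = -2 + x (g(x) = (-2 + x)*1 = -2 + x)
(-16*(-29))*(-8 - g(u(-4))) = (-16*(-29))*(-8 - (-2 + (-¾ + (¼)*(-4) + (¼)*(-4)²))) = 464*(-8 - (-2 + (-¾ - 1 + (¼)*16))) = 464*(-8 - (-2 + (-¾ - 1 + 4))) = 464*(-8 - (-2 + 9/4)) = 464*(-8 - 1*¼) = 464*(-8 - ¼) = 464*(-33/4) = -3828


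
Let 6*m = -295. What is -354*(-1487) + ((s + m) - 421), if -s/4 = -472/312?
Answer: 13674281/26 ≈ 5.2593e+5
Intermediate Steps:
m = -295/6 (m = (⅙)*(-295) = -295/6 ≈ -49.167)
s = 236/39 (s = -(-1888)/312 = -4*(-59/39) = 236/39 ≈ 6.0513)
-354*(-1487) + ((s + m) - 421) = -354*(-1487) + ((236/39 - 295/6) - 421) = 526398 + (-1121/26 - 421) = 526398 - 12067/26 = 13674281/26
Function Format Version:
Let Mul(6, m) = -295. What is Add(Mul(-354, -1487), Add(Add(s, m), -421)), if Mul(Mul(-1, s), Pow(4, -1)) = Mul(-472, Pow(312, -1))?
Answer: Rational(13674281, 26) ≈ 5.2593e+5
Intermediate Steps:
m = Rational(-295, 6) (m = Mul(Rational(1, 6), -295) = Rational(-295, 6) ≈ -49.167)
s = Rational(236, 39) (s = Mul(-4, Mul(-472, Pow(312, -1))) = Mul(-4, Mul(-472, Rational(1, 312))) = Mul(-4, Rational(-59, 39)) = Rational(236, 39) ≈ 6.0513)
Add(Mul(-354, -1487), Add(Add(s, m), -421)) = Add(Mul(-354, -1487), Add(Add(Rational(236, 39), Rational(-295, 6)), -421)) = Add(526398, Add(Rational(-1121, 26), -421)) = Add(526398, Rational(-12067, 26)) = Rational(13674281, 26)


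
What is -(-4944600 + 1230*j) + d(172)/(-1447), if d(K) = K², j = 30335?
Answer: -46835729734/1447 ≈ -3.2367e+7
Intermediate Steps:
-(-4944600 + 1230*j) + d(172)/(-1447) = -1230/(1/(30335 - 4020)) + 172²/(-1447) = -1230/(1/26315) + 29584*(-1/1447) = -1230/1/26315 - 29584/1447 = -1230*26315 - 29584/1447 = -32367450 - 29584/1447 = -46835729734/1447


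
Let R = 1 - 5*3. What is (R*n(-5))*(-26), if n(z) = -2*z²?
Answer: -18200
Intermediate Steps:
R = -14 (R = 1 - 15 = -14)
(R*n(-5))*(-26) = -(-28)*(-5)²*(-26) = -(-28)*25*(-26) = -14*(-50)*(-26) = 700*(-26) = -18200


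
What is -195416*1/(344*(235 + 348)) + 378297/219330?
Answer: 458439287/610931530 ≈ 0.75039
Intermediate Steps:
-195416*1/(344*(235 + 348)) + 378297/219330 = -195416/(344*583) + 378297*(1/219330) = -195416/200552 + 42033/24370 = -195416*1/200552 + 42033/24370 = -24427/25069 + 42033/24370 = 458439287/610931530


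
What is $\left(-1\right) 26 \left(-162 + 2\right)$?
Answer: $4160$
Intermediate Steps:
$\left(-1\right) 26 \left(-162 + 2\right) = \left(-26\right) \left(-160\right) = 4160$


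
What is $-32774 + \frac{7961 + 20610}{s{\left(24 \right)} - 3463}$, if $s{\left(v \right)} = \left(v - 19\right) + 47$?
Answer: $- \frac{111820685}{3411} \approx -32782.0$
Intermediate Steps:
$s{\left(v \right)} = 28 + v$ ($s{\left(v \right)} = \left(-19 + v\right) + 47 = 28 + v$)
$-32774 + \frac{7961 + 20610}{s{\left(24 \right)} - 3463} = -32774 + \frac{7961 + 20610}{\left(28 + 24\right) - 3463} = -32774 + \frac{28571}{52 - 3463} = -32774 + \frac{28571}{-3411} = -32774 + 28571 \left(- \frac{1}{3411}\right) = -32774 - \frac{28571}{3411} = - \frac{111820685}{3411}$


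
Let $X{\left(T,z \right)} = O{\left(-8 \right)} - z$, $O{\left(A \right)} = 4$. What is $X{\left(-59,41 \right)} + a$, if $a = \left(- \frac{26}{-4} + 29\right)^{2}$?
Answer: $\frac{4893}{4} \approx 1223.3$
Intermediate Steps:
$a = \frac{5041}{4}$ ($a = \left(\left(-26\right) \left(- \frac{1}{4}\right) + 29\right)^{2} = \left(\frac{13}{2} + 29\right)^{2} = \left(\frac{71}{2}\right)^{2} = \frac{5041}{4} \approx 1260.3$)
$X{\left(T,z \right)} = 4 - z$
$X{\left(-59,41 \right)} + a = \left(4 - 41\right) + \frac{5041}{4} = -37 + \frac{5041}{4} = \frac{4893}{4}$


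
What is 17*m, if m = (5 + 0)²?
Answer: 425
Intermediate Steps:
m = 25 (m = 5² = 25)
17*m = 17*25 = 425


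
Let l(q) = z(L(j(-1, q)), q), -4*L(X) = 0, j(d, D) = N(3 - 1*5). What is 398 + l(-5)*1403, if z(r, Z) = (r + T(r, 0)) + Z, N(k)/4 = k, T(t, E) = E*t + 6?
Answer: 1801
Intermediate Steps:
T(t, E) = 6 + E*t
N(k) = 4*k
j(d, D) = -8 (j(d, D) = 4*(3 - 1*5) = 4*(3 - 5) = 4*(-2) = -8)
L(X) = 0 (L(X) = -1/4*0 = 0)
z(r, Z) = 6 + Z + r (z(r, Z) = (r + (6 + 0*r)) + Z = (r + (6 + 0)) + Z = (r + 6) + Z = (6 + r) + Z = 6 + Z + r)
l(q) = 6 + q (l(q) = 6 + q + 0 = 6 + q)
398 + l(-5)*1403 = 398 + (6 - 5)*1403 = 398 + 1*1403 = 398 + 1403 = 1801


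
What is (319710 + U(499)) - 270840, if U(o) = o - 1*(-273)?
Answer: 49642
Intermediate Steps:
U(o) = 273 + o (U(o) = o + 273 = 273 + o)
(319710 + U(499)) - 270840 = (319710 + (273 + 499)) - 270840 = (319710 + 772) - 270840 = 320482 - 270840 = 49642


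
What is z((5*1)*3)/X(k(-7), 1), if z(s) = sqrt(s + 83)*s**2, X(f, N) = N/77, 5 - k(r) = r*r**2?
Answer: 121275*sqrt(2) ≈ 1.7151e+5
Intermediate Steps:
k(r) = 5 - r**3 (k(r) = 5 - r*r**2 = 5 - r**3)
X(f, N) = N/77 (X(f, N) = N*(1/77) = N/77)
z(s) = s**2*sqrt(83 + s) (z(s) = sqrt(83 + s)*s**2 = s**2*sqrt(83 + s))
z((5*1)*3)/X(k(-7), 1) = (((5*1)*3)**2*sqrt(83 + (5*1)*3))/(((1/77)*1)) = ((5*3)**2*sqrt(83 + 5*3))/(1/77) = (15**2*sqrt(83 + 15))*77 = (225*sqrt(98))*77 = (225*(7*sqrt(2)))*77 = (1575*sqrt(2))*77 = 121275*sqrt(2)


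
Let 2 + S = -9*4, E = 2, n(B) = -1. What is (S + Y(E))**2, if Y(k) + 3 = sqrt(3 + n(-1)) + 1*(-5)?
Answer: (46 - sqrt(2))**2 ≈ 1987.9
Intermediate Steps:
S = -38 (S = -2 - 9*4 = -2 - 36 = -38)
Y(k) = -8 + sqrt(2) (Y(k) = -3 + (sqrt(3 - 1) + 1*(-5)) = -3 + (sqrt(2) - 5) = -3 + (-5 + sqrt(2)) = -8 + sqrt(2))
(S + Y(E))**2 = (-38 + (-8 + sqrt(2)))**2 = (-46 + sqrt(2))**2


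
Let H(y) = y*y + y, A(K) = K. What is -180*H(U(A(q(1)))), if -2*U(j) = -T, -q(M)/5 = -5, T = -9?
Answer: -2835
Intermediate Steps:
q(M) = 25 (q(M) = -5*(-5) = 25)
U(j) = -9/2 (U(j) = -(-1)*(-9)/2 = -½*9 = -9/2)
H(y) = y + y² (H(y) = y² + y = y + y²)
-180*H(U(A(q(1)))) = -(-810)*(1 - 9/2) = -(-810)*(-7)/2 = -180*63/4 = -2835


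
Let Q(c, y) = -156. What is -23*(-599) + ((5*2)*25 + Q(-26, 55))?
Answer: 13871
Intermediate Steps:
-23*(-599) + ((5*2)*25 + Q(-26, 55)) = -23*(-599) + ((5*2)*25 - 156) = 13777 + (10*25 - 156) = 13777 + (250 - 156) = 13777 + 94 = 13871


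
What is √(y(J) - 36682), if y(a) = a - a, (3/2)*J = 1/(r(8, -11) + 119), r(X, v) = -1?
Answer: I*√36682 ≈ 191.53*I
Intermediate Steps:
J = 1/177 (J = 2/(3*(-1 + 119)) = (⅔)/118 = (⅔)*(1/118) = 1/177 ≈ 0.0056497)
y(a) = 0
√(y(J) - 36682) = √(0 - 36682) = √(-36682) = I*√36682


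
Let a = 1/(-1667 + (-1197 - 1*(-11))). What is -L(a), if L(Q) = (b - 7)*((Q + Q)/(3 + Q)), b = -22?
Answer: -29/4279 ≈ -0.0067773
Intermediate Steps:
a = -1/2853 (a = 1/(-1667 + (-1197 + 11)) = 1/(-1667 - 1186) = 1/(-2853) = -1/2853 ≈ -0.00035051)
L(Q) = -58*Q/(3 + Q) (L(Q) = (-22 - 7)*((Q + Q)/(3 + Q)) = -29*2*Q/(3 + Q) = -58*Q/(3 + Q))
-L(a) = -(-58)*(-1)/(2853*(3 - 1/2853)) = -(-58)*(-1)/(2853*8558/2853) = -(-58)*(-1)*2853/(2853*8558) = -1*29/4279 = -29/4279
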